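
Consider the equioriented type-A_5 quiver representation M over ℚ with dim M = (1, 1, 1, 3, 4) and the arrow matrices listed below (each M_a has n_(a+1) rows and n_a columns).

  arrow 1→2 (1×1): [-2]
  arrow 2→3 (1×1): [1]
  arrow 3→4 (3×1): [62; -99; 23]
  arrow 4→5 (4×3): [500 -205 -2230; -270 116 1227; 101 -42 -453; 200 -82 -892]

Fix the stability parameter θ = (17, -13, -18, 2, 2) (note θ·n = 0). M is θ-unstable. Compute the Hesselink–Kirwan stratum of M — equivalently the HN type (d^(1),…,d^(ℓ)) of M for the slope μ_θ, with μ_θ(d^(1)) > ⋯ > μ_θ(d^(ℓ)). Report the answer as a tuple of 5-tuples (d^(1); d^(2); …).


Interval decomposition of M: I[1,5], I[4,5]^2, I[5,5].
HN type (ℓ=2): μ^(1)=2; μ^(2)=-14/3

((0, 0, 0, 3, 4); (1, 1, 1, 0, 0))


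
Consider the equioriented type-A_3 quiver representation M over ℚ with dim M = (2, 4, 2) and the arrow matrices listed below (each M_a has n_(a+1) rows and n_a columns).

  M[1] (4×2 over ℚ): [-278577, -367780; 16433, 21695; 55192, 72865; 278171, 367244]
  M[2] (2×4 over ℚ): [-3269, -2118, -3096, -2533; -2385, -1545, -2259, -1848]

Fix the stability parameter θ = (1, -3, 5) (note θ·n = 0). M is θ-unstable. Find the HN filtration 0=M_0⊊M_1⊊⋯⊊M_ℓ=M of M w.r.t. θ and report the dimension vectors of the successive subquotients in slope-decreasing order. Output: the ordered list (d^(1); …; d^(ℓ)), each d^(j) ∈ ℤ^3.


Via rank(M_{q-1}∘⋯∘M_p): M ≅ I[1,2], I[1,3], I[2,2], I[2,3].
μ_θ-semistable layers: μ^(1)=5; μ^(2)=-1; μ^(3)=-3

((0, 0, 2); (2, 2, 0); (0, 2, 0))


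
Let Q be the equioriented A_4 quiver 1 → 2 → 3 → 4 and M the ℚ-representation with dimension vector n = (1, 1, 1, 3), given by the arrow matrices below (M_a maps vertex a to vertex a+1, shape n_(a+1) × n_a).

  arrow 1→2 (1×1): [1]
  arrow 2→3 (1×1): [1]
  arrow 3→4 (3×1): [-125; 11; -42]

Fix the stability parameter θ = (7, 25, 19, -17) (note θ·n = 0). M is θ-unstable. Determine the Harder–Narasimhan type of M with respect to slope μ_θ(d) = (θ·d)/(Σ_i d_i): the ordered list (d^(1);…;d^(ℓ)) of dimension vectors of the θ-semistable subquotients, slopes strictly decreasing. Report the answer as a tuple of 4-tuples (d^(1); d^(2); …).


Via rank(M_{q-1}∘⋯∘M_p): M ≅ I[1,4], I[4,4]^2.
μ_θ-semistable layers: μ^(1)=9; μ^(2)=7; μ^(3)=-17

((0, 1, 1, 1); (1, 0, 0, 0); (0, 0, 0, 2))


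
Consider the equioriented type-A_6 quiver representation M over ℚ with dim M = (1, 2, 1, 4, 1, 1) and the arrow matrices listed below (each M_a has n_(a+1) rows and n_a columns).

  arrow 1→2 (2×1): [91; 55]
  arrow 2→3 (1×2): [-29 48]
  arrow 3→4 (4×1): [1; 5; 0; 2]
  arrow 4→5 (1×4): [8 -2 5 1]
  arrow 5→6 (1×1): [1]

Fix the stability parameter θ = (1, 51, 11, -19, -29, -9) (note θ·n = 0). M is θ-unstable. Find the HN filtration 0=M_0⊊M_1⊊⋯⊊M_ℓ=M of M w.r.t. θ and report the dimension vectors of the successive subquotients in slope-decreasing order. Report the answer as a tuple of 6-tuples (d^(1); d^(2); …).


Interval decomposition of M: I[1,4], I[2,2], I[4,4]^2, I[4,6].
HN type (ℓ=6): μ^(1)=51; μ^(2)=43/3; μ^(3)=1; μ^(4)=-9; μ^(5)=-19; μ^(6)=-24

((0, 1, 0, 0, 0, 0); (0, 1, 1, 1, 0, 0); (1, 0, 0, 0, 0, 0); (0, 0, 0, 0, 0, 1); (0, 0, 0, 2, 0, 0); (0, 0, 0, 1, 1, 0))


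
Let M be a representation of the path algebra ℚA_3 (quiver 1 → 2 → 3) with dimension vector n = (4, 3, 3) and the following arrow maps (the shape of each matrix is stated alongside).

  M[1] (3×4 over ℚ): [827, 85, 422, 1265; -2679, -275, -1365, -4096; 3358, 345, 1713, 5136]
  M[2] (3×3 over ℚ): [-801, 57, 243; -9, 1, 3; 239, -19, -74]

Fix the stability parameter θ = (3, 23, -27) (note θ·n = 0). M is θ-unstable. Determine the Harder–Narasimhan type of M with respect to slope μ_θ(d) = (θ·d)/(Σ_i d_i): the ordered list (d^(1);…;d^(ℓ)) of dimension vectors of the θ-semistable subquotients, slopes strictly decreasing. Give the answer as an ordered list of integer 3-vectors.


Interval decomposition of M: I[1,1], I[1,2], I[1,3]^2, I[3,3].
HN type (ℓ=4): μ^(1)=23; μ^(2)=3; μ^(3)=-1/3; μ^(4)=-27

((0, 1, 0); (2, 0, 0); (2, 2, 2); (0, 0, 1))


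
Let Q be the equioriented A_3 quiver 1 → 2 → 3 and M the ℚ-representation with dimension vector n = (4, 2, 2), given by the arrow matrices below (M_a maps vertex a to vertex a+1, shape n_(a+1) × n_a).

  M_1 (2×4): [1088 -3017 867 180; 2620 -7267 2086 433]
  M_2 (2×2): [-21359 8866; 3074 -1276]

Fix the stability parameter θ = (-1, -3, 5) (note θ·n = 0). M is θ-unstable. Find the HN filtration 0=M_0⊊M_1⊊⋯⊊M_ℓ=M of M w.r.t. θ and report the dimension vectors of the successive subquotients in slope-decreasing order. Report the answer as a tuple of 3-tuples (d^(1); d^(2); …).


Interval decomposition of M: I[1,1]^2, I[1,2], I[1,3], I[3,3].
HN type (ℓ=3): μ^(1)=5; μ^(2)=-1; μ^(3)=-2

((0, 0, 2); (2, 0, 0); (2, 2, 0))


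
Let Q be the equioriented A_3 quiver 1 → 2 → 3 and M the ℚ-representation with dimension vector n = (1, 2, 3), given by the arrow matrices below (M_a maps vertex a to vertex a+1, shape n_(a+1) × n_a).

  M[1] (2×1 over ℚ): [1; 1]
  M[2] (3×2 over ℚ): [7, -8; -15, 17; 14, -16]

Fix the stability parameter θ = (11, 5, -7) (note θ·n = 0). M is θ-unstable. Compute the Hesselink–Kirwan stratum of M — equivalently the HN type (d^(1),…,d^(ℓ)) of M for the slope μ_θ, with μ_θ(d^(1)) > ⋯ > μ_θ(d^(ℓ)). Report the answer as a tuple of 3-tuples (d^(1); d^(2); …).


Barcode: M ≅ I[1,3], I[2,3], I[3,3]. HN layers by μ_θ (3 steps, strictly decreasing):
  μ^(1)=3; μ^(2)=-1; μ^(3)=-7

((1, 1, 1); (0, 1, 1); (0, 0, 1))


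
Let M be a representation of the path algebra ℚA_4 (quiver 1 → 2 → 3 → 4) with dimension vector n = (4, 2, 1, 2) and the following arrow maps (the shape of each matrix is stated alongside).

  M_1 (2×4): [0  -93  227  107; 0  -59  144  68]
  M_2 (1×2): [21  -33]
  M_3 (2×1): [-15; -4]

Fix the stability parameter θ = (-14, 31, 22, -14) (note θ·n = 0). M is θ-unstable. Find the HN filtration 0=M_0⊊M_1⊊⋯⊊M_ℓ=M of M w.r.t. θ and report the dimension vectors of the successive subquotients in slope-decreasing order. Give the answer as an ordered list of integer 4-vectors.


Barcode: M ≅ I[1,1]^2, I[1,2], I[1,4], I[4,4]. HN layers by μ_θ (3 steps, strictly decreasing):
  μ^(1)=31; μ^(2)=13; μ^(3)=-14

((0, 1, 0, 0); (0, 1, 1, 1); (4, 0, 0, 1))


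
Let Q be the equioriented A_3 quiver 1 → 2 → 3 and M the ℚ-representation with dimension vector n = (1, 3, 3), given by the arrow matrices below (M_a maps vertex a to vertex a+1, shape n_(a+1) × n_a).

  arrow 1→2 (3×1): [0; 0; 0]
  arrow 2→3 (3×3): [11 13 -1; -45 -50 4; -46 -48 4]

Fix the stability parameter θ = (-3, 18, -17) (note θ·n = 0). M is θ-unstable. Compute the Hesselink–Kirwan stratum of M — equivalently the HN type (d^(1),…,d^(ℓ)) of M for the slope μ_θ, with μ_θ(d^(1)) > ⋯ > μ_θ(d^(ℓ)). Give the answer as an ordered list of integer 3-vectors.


Interval decomposition of M: I[1,1], I[2,2], I[2,3]^2, I[3,3].
HN type (ℓ=4): μ^(1)=18; μ^(2)=1/2; μ^(3)=-3; μ^(4)=-17

((0, 1, 0); (0, 2, 2); (1, 0, 0); (0, 0, 1))


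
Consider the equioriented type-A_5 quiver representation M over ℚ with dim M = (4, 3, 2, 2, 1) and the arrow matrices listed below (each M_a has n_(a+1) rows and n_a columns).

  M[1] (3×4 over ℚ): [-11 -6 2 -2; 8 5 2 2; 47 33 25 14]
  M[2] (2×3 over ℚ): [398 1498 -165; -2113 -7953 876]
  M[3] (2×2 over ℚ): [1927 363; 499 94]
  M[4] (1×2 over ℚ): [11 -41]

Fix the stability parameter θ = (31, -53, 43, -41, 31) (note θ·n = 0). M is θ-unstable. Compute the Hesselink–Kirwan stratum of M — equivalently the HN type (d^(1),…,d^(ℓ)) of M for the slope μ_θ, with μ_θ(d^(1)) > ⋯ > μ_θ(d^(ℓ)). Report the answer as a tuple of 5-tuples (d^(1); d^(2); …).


Interval decomposition of M: I[1,1], I[1,2], I[1,4], I[1,5].
HN type (ℓ=3): μ^(1)=31; μ^(2)=1; μ^(3)=-11

((1, 0, 0, 0, 1); (0, 0, 2, 2, 0); (3, 3, 0, 0, 0))


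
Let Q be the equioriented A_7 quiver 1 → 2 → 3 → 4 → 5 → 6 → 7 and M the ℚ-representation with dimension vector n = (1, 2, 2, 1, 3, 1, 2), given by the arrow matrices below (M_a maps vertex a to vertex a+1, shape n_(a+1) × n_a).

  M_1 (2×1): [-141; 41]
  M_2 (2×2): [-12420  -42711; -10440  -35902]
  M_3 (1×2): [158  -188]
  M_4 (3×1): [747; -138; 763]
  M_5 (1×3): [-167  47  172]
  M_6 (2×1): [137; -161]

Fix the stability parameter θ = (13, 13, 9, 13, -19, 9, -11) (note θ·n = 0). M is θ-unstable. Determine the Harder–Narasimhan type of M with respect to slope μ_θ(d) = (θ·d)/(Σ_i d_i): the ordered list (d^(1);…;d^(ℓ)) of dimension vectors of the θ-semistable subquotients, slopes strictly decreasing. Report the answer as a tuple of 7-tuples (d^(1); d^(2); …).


Barcode: M ≅ I[1,7], I[2,2], I[3,3], I[5,5]^2, I[7,7]. HN layers by μ_θ (5 steps, strictly decreasing):
  μ^(1)=13; μ^(2)=9; μ^(3)=27/7; μ^(4)=-11; μ^(5)=-19

((0, 1, 0, 0, 0, 0, 0); (0, 0, 1, 0, 0, 0, 0); (1, 1, 1, 1, 1, 1, 1); (0, 0, 0, 0, 0, 0, 1); (0, 0, 0, 0, 2, 0, 0))


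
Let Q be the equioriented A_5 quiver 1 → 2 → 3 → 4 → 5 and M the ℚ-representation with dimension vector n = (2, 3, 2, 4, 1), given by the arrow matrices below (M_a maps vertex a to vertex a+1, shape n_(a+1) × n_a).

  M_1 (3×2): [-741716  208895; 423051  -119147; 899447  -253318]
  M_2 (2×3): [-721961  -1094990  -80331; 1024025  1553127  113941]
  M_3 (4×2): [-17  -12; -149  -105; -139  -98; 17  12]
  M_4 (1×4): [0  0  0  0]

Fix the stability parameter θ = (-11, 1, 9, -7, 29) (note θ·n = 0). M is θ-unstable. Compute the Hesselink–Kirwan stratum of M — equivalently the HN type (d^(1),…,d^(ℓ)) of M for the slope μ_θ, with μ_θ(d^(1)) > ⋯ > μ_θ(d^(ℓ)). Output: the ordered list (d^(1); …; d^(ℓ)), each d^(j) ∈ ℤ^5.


Barcode: M ≅ I[1,2], I[1,4], I[2,4], I[4,4]^2, I[5,5]. HN layers by μ_θ (4 steps, strictly decreasing):
  μ^(1)=29; μ^(2)=1; μ^(3)=-7; μ^(4)=-11

((0, 0, 0, 0, 1); (0, 3, 2, 2, 0); (0, 0, 0, 2, 0); (2, 0, 0, 0, 0))


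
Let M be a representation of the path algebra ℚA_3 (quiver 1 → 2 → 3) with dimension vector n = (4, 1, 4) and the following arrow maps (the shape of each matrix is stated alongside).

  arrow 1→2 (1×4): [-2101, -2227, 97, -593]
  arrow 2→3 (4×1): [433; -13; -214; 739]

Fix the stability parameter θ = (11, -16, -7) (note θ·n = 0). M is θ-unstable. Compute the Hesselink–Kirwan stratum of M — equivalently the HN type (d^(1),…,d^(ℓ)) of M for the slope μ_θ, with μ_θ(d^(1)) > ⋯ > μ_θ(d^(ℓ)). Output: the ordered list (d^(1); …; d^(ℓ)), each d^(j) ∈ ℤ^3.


Via rank(M_{q-1}∘⋯∘M_p): M ≅ I[1,1]^3, I[1,3], I[3,3]^3.
μ_θ-semistable layers: μ^(1)=11; μ^(2)=-4; μ^(3)=-7

((3, 0, 0); (1, 1, 1); (0, 0, 3))


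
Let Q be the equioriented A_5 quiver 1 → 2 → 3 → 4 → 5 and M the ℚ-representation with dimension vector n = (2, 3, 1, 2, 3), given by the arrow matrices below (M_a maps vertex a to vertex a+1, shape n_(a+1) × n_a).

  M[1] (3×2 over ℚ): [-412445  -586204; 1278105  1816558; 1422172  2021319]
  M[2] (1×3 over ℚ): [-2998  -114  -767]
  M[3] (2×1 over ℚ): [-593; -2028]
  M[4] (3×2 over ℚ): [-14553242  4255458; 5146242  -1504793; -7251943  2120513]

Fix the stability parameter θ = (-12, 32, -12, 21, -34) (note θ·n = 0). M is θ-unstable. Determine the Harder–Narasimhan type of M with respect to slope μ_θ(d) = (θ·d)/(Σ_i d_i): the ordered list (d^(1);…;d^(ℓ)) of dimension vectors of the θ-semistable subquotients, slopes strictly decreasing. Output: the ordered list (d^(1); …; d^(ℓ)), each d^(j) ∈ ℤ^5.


Via rank(M_{q-1}∘⋯∘M_p): M ≅ I[1,2], I[1,5], I[2,2], I[4,5], I[5,5].
μ_θ-semistable layers: μ^(1)=32; μ^(2)=7/4; μ^(3)=-13/2; μ^(4)=-12; μ^(5)=-34

((0, 2, 0, 0, 0); (0, 1, 1, 1, 1); (0, 0, 0, 1, 1); (2, 0, 0, 0, 0); (0, 0, 0, 0, 1))


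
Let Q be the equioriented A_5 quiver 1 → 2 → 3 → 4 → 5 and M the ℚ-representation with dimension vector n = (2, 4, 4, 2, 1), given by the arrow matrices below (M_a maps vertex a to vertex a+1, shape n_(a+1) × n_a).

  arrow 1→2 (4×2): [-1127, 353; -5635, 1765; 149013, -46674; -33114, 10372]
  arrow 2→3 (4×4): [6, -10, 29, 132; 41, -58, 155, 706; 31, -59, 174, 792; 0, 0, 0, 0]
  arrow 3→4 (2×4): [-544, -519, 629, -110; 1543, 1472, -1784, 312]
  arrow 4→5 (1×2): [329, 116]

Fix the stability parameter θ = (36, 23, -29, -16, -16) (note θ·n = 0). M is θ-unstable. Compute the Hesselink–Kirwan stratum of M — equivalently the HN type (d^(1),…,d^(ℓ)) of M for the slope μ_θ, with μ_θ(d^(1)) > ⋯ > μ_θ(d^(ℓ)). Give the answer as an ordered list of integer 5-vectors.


Interval decomposition of M: I[1,4], I[1,5], I[2,2], I[2,3], I[3,3].
HN type (ℓ=5): μ^(1)=23; μ^(2)=7/2; μ^(3)=-2/5; μ^(4)=-3; μ^(5)=-29

((0, 1, 0, 0, 0); (1, 1, 1, 1, 0); (1, 1, 1, 1, 1); (0, 1, 1, 0, 0); (0, 0, 1, 0, 0))


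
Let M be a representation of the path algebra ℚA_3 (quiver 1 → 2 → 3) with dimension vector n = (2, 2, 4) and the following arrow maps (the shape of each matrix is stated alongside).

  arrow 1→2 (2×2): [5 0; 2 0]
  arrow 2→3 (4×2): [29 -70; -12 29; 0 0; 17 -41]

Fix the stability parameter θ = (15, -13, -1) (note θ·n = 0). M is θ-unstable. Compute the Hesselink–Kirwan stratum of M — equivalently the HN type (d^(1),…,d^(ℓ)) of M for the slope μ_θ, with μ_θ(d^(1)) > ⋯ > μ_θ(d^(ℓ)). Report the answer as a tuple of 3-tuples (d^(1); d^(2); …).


Via rank(M_{q-1}∘⋯∘M_p): M ≅ I[1,1], I[1,3], I[2,3], I[3,3]^2.
μ_θ-semistable layers: μ^(1)=15; μ^(2)=1/3; μ^(3)=-1; μ^(4)=-13

((1, 0, 0); (1, 1, 1); (0, 0, 3); (0, 1, 0))


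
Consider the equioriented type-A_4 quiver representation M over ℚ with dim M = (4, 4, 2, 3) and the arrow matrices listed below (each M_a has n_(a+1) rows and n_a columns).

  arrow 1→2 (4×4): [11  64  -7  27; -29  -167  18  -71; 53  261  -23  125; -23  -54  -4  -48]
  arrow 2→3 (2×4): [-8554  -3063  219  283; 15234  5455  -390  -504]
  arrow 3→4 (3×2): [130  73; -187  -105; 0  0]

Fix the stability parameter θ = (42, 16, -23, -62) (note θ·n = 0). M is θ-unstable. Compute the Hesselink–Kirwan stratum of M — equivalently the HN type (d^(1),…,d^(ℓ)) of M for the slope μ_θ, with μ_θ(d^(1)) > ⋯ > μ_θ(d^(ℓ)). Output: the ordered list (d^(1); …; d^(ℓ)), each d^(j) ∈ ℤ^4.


Via rank(M_{q-1}∘⋯∘M_p): M ≅ I[1,2]^2, I[1,4]^2, I[4,4].
μ_θ-semistable layers: μ^(1)=29; μ^(2)=-27/4; μ^(3)=-62

((2, 2, 0, 0); (2, 2, 2, 2); (0, 0, 0, 1))


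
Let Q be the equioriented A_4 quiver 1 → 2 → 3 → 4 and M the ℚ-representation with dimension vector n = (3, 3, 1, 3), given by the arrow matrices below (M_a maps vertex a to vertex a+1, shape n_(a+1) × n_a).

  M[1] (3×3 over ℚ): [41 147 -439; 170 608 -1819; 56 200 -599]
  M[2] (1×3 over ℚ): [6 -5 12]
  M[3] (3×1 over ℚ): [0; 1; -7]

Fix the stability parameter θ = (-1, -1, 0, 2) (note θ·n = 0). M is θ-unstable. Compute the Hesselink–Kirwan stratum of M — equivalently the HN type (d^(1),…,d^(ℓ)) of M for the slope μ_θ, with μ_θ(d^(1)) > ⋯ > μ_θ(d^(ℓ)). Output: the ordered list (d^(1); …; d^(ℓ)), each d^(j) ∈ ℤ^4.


Via rank(M_{q-1}∘⋯∘M_p): M ≅ I[1,2]^2, I[1,4], I[4,4]^2.
μ_θ-semistable layers: μ^(1)=2; μ^(2)=0; μ^(3)=-1

((0, 0, 0, 3); (0, 0, 1, 0); (3, 3, 0, 0))


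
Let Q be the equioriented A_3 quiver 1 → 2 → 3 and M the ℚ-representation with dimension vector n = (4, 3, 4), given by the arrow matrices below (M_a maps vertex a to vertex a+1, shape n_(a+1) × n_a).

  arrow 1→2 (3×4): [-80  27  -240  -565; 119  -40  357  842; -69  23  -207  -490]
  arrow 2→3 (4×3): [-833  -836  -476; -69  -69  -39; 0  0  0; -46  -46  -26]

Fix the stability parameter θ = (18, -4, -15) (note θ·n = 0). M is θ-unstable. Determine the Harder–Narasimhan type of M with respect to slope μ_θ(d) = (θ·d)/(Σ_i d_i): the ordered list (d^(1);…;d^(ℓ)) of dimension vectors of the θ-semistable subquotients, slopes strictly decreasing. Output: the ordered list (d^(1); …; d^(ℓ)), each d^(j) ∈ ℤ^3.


Barcode: M ≅ I[1,1], I[1,2], I[1,3]^2, I[3,3]^2. HN layers by μ_θ (4 steps, strictly decreasing):
  μ^(1)=18; μ^(2)=7; μ^(3)=-1/3; μ^(4)=-15

((1, 0, 0); (1, 1, 0); (2, 2, 2); (0, 0, 2))


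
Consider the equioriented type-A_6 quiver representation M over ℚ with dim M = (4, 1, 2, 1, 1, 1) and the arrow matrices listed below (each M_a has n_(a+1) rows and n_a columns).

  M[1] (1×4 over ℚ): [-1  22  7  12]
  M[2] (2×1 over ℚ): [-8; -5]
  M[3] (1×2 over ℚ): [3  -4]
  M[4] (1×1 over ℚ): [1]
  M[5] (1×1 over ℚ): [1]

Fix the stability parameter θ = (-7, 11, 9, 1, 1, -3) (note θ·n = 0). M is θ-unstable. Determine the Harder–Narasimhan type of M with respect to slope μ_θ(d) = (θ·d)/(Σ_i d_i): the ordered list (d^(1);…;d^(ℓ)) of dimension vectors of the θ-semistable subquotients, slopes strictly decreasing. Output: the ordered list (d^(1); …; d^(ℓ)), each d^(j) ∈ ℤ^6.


Interval decomposition of M: I[1,1]^3, I[1,6], I[3,3].
HN type (ℓ=3): μ^(1)=9; μ^(2)=19/5; μ^(3)=-7

((0, 0, 1, 0, 0, 0); (0, 1, 1, 1, 1, 1); (4, 0, 0, 0, 0, 0))


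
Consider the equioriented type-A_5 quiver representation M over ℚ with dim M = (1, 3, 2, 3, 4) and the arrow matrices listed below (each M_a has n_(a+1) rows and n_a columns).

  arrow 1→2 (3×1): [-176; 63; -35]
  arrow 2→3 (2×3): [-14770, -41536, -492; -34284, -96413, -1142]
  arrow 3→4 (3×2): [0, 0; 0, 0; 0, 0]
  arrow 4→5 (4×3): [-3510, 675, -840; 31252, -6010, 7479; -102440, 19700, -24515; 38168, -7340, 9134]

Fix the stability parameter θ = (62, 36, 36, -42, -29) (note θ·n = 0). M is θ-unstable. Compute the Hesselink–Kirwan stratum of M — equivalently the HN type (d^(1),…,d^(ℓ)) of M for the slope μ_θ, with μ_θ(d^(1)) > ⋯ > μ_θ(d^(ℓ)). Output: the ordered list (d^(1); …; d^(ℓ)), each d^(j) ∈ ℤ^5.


Barcode: M ≅ I[1,3], I[2,2], I[2,3], I[4,4], I[4,5]^2, I[5,5]^2. HN layers by μ_θ (4 steps, strictly decreasing):
  μ^(1)=134/3; μ^(2)=36; μ^(3)=-29; μ^(4)=-42

((1, 1, 1, 0, 0); (0, 2, 1, 0, 0); (0, 0, 0, 0, 4); (0, 0, 0, 3, 0))


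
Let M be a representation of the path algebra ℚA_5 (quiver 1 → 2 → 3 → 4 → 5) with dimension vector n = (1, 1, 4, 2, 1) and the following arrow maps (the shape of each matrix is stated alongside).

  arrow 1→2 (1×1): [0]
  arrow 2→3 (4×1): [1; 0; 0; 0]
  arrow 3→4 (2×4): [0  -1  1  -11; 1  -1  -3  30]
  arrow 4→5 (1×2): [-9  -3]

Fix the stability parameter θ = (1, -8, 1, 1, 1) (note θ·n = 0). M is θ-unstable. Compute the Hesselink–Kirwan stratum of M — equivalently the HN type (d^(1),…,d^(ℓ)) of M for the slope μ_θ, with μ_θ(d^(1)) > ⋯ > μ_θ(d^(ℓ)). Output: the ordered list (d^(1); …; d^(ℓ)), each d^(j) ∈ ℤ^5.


Via rank(M_{q-1}∘⋯∘M_p): M ≅ I[1,1], I[2,5], I[3,3]^2, I[3,4].
μ_θ-semistable layers: μ^(1)=1; μ^(2)=-8

((1, 0, 4, 2, 1); (0, 1, 0, 0, 0))


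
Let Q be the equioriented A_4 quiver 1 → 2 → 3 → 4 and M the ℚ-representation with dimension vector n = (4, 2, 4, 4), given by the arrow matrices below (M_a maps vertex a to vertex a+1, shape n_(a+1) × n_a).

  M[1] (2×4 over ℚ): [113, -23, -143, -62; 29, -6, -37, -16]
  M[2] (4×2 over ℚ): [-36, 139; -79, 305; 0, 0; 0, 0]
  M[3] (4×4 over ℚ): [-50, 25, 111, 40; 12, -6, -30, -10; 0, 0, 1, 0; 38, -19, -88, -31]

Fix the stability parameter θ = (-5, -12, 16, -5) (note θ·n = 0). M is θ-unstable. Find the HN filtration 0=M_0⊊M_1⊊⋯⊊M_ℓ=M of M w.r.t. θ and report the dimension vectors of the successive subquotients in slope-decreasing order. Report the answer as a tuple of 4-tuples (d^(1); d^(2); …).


Interval decomposition of M: I[1,1]^2, I[1,3], I[1,4], I[3,4]^2, I[4,4].
HN type (ℓ=4): μ^(1)=16; μ^(2)=11/2; μ^(3)=-5; μ^(4)=-17/2

((0, 0, 1, 0); (0, 0, 3, 3); (2, 0, 0, 1); (2, 2, 0, 0))


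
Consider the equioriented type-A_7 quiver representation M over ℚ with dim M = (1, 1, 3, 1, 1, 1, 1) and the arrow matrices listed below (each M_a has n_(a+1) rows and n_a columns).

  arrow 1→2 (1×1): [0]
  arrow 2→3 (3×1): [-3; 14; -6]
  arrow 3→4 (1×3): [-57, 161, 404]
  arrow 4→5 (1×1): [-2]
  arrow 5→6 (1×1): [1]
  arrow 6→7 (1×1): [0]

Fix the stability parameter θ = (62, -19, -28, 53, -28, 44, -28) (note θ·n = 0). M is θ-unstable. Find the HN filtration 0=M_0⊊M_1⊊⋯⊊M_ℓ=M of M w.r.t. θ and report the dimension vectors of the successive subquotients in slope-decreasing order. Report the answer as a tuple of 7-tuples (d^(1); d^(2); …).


Interval decomposition of M: I[1,1], I[2,6], I[3,3]^2, I[7,7].
HN type (ℓ=5): μ^(1)=62; μ^(2)=44; μ^(3)=25/2; μ^(4)=-47/2; μ^(5)=-28

((1, 0, 0, 0, 0, 0, 0); (0, 0, 0, 0, 0, 1, 0); (0, 0, 0, 1, 1, 0, 0); (0, 1, 1, 0, 0, 0, 0); (0, 0, 2, 0, 0, 0, 1))


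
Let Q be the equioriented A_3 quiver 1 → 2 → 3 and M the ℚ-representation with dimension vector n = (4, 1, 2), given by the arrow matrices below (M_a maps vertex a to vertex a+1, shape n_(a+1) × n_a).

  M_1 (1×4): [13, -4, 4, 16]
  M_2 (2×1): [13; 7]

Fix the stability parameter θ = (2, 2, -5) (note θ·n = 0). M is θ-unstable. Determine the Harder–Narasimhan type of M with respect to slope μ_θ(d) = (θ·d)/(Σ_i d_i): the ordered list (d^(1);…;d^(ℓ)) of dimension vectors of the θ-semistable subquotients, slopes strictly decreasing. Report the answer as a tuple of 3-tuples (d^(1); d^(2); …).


Interval decomposition of M: I[1,1]^3, I[1,3], I[3,3].
HN type (ℓ=3): μ^(1)=2; μ^(2)=-1/3; μ^(3)=-5

((3, 0, 0); (1, 1, 1); (0, 0, 1))


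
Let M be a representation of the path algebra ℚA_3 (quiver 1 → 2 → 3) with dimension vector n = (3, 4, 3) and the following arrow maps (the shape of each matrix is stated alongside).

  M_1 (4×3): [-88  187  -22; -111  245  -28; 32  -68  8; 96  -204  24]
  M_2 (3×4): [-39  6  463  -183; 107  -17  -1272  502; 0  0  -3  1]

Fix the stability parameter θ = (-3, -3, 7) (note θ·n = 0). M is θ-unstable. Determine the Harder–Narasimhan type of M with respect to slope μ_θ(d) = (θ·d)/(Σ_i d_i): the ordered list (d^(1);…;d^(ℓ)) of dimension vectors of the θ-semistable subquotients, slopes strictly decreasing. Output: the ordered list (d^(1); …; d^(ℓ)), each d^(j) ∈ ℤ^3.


Interval decomposition of M: I[1,1], I[1,3]^2, I[2,2], I[2,3].
HN type (ℓ=2): μ^(1)=7; μ^(2)=-3

((0, 0, 3); (3, 4, 0))


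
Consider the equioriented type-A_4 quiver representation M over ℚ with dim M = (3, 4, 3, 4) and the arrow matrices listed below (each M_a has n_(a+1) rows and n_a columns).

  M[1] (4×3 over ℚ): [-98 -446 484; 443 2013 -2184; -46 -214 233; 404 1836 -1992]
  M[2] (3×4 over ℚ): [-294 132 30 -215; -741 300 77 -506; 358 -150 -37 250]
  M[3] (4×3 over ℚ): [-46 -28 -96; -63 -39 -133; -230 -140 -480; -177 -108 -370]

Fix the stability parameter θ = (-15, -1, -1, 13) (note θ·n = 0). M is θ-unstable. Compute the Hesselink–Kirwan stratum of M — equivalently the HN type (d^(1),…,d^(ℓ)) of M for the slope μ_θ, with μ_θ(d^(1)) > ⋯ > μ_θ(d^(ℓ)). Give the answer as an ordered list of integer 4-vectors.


Via rank(M_{q-1}∘⋯∘M_p): M ≅ I[1,1], I[1,3], I[1,4], I[2,2], I[2,4], I[4,4]^2.
μ_θ-semistable layers: μ^(1)=13; μ^(2)=-1; μ^(3)=-15

((0, 0, 0, 4); (0, 4, 3, 0); (3, 0, 0, 0))


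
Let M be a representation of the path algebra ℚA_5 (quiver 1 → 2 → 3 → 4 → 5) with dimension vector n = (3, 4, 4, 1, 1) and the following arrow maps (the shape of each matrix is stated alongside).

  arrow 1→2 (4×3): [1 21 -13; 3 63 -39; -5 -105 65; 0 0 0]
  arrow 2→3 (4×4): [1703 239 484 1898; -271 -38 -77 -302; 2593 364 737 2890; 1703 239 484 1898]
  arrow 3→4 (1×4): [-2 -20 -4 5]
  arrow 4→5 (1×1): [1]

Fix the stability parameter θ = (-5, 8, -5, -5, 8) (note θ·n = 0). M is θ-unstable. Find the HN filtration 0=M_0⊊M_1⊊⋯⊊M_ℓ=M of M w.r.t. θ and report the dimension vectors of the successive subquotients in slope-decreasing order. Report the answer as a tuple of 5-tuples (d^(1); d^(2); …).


Barcode: M ≅ I[1,1]^2, I[1,2], I[2,2], I[2,3], I[2,5], I[3,3]^2. HN layers by μ_θ (4 steps, strictly decreasing):
  μ^(1)=8; μ^(2)=3/2; μ^(3)=-2/3; μ^(4)=-5

((0, 2, 0, 0, 1); (0, 1, 1, 0, 0); (0, 1, 1, 1, 0); (3, 0, 2, 0, 0))


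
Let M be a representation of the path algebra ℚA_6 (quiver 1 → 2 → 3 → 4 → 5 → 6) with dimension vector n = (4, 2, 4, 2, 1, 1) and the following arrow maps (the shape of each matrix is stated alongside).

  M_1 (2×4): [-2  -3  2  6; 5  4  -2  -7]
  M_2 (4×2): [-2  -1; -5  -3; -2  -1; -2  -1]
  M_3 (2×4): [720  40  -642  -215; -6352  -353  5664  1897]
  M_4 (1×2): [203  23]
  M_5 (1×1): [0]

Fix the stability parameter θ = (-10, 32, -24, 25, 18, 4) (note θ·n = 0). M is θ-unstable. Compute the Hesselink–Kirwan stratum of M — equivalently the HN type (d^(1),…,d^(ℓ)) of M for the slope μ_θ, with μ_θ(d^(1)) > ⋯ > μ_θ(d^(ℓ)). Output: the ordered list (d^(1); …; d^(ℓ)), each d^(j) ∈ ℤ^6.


Barcode: M ≅ I[1,1]^2, I[1,4], I[1,5], I[3,3]^2, I[6,6]. HN layers by μ_θ (5 steps, strictly decreasing):
  μ^(1)=25; μ^(2)=43/2; μ^(3)=4; μ^(4)=-10; μ^(5)=-24

((0, 0, 0, 1, 0, 0); (0, 0, 0, 1, 1, 0); (0, 2, 2, 0, 0, 1); (4, 0, 0, 0, 0, 0); (0, 0, 2, 0, 0, 0))


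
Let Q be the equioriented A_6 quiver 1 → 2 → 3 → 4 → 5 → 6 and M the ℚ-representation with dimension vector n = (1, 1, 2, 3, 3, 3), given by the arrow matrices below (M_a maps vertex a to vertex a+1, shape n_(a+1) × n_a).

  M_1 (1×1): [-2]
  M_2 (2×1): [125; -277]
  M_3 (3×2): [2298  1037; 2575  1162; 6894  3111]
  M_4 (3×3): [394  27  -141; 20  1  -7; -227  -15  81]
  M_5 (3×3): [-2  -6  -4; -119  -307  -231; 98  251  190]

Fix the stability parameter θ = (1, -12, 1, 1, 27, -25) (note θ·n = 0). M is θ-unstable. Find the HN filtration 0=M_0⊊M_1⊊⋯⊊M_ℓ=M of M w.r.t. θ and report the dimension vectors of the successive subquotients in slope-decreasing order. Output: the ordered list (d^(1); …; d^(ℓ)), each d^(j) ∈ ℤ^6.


Via rank(M_{q-1}∘⋯∘M_p): M ≅ I[1,6], I[3,6], I[4,4], I[5,6].
μ_θ-semistable layers: μ^(1)=1; μ^(2)=-11/2

((0, 0, 2, 3, 3, 3); (1, 1, 0, 0, 0, 0))


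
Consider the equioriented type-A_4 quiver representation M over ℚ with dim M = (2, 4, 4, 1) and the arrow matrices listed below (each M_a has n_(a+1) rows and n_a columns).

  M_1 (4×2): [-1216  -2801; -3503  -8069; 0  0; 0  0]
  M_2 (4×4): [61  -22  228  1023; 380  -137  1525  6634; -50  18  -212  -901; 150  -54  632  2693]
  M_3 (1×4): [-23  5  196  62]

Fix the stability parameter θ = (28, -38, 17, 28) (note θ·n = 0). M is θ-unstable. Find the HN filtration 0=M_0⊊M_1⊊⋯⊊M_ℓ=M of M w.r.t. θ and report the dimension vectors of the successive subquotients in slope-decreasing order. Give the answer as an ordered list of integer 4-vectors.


Via rank(M_{q-1}∘⋯∘M_p): M ≅ I[1,3], I[1,4], I[2,2], I[2,3], I[3,3].
μ_θ-semistable layers: μ^(1)=28; μ^(2)=17; μ^(3)=-5; μ^(4)=-38

((0, 0, 0, 1); (0, 0, 4, 0); (2, 2, 0, 0); (0, 2, 0, 0))


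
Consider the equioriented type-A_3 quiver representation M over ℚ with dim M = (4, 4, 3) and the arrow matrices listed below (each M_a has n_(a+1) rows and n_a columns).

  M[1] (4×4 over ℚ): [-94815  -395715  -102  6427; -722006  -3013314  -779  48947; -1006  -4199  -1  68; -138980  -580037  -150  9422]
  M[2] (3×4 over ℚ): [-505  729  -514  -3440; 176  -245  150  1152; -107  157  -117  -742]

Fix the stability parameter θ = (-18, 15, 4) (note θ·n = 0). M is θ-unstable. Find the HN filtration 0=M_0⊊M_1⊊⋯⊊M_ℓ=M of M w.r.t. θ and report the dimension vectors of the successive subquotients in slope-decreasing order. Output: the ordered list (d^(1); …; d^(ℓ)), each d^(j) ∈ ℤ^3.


Barcode: M ≅ I[1,2], I[1,3]^3. HN layers by μ_θ (3 steps, strictly decreasing):
  μ^(1)=15; μ^(2)=19/2; μ^(3)=-18

((0, 1, 0); (0, 3, 3); (4, 0, 0))


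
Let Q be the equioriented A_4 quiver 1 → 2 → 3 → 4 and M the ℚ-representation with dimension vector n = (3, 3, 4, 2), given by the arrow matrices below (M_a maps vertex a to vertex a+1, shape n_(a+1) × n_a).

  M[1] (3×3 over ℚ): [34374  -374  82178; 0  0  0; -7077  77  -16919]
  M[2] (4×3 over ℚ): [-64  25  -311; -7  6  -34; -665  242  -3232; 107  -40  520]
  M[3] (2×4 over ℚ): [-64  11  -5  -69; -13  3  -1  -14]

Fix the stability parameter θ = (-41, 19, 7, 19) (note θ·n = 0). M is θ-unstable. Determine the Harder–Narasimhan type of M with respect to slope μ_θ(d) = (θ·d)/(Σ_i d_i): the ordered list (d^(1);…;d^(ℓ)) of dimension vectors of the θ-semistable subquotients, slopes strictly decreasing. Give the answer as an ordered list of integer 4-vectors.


Via rank(M_{q-1}∘⋯∘M_p): M ≅ I[1,1]^2, I[1,4], I[2,3], I[2,4], I[3,3].
μ_θ-semistable layers: μ^(1)=19; μ^(2)=13; μ^(3)=7; μ^(4)=-41

((0, 0, 0, 2); (0, 3, 3, 0); (0, 0, 1, 0); (3, 0, 0, 0))


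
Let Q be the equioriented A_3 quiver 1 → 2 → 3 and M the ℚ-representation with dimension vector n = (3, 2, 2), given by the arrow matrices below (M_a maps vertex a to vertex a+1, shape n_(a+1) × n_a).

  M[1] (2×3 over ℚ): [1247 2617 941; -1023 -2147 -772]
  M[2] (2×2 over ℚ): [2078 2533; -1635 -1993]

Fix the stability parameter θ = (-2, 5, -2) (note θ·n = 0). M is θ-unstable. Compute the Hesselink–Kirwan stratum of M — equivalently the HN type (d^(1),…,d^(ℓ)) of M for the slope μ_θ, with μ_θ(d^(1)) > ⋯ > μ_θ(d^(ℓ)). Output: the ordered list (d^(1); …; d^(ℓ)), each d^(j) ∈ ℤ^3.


Via rank(M_{q-1}∘⋯∘M_p): M ≅ I[1,1], I[1,3]^2.
μ_θ-semistable layers: μ^(1)=3/2; μ^(2)=-2

((0, 2, 2); (3, 0, 0))


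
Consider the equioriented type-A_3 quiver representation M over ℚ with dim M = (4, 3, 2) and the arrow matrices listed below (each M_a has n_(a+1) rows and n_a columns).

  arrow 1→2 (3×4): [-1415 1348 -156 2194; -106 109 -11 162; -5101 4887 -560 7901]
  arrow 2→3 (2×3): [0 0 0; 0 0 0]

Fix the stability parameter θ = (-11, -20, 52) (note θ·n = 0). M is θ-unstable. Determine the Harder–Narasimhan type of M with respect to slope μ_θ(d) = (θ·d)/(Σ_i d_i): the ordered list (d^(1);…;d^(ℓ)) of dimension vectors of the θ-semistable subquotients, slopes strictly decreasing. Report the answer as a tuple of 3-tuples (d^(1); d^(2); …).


Via rank(M_{q-1}∘⋯∘M_p): M ≅ I[1,1], I[1,2]^3, I[3,3]^2.
μ_θ-semistable layers: μ^(1)=52; μ^(2)=-11; μ^(3)=-31/2

((0, 0, 2); (1, 0, 0); (3, 3, 0))


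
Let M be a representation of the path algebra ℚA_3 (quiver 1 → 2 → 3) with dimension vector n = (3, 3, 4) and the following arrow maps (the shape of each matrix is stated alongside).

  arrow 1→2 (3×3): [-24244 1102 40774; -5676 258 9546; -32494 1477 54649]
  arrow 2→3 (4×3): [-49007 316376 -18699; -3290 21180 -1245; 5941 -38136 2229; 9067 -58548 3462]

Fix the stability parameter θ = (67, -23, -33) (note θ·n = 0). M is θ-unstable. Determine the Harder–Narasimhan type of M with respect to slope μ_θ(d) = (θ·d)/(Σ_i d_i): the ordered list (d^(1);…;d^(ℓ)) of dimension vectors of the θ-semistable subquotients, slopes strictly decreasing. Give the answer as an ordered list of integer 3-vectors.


Via rank(M_{q-1}∘⋯∘M_p): M ≅ I[1,1]^2, I[1,3], I[2,2], I[2,3], I[3,3]^2.
μ_θ-semistable layers: μ^(1)=67; μ^(2)=11/3; μ^(3)=-23; μ^(4)=-28; μ^(5)=-33

((2, 0, 0); (1, 1, 1); (0, 1, 0); (0, 1, 1); (0, 0, 2))


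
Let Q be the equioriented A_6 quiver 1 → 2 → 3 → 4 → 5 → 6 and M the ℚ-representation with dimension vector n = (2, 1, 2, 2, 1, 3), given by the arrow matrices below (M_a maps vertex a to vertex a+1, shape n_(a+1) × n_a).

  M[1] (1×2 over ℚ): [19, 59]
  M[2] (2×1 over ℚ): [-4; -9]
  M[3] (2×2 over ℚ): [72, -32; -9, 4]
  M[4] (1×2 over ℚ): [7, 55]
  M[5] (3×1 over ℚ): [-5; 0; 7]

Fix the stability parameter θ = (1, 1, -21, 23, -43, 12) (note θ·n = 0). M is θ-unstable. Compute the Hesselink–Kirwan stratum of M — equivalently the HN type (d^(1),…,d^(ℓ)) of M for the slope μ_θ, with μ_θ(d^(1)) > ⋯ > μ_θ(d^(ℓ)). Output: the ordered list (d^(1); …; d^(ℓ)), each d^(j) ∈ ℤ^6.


Via rank(M_{q-1}∘⋯∘M_p): M ≅ I[1,1], I[1,3], I[3,6], I[4,4], I[6,6]^2.
μ_θ-semistable layers: μ^(1)=23; μ^(2)=12; μ^(3)=1; μ^(4)=-19/3; μ^(5)=-10; μ^(6)=-21

((0, 0, 0, 1, 0, 0); (0, 0, 0, 0, 0, 3); (1, 0, 0, 0, 0, 0); (1, 1, 1, 0, 0, 0); (0, 0, 0, 1, 1, 0); (0, 0, 1, 0, 0, 0))


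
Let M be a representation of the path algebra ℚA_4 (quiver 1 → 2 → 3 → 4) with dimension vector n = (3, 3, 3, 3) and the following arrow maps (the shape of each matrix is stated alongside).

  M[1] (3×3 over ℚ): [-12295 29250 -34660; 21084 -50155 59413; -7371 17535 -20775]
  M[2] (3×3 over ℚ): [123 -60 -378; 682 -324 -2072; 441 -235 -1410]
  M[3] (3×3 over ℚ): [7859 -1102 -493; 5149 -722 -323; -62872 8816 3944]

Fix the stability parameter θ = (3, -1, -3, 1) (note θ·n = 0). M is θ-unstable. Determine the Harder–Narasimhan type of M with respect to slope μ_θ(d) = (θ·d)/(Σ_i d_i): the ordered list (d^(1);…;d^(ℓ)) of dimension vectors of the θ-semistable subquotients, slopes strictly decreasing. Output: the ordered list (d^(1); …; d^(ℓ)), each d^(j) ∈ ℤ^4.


Barcode: M ≅ I[1,1], I[1,3], I[1,4], I[2,3], I[4,4]^2. HN layers by μ_θ (4 steps, strictly decreasing):
  μ^(1)=3; μ^(2)=1; μ^(3)=-1/3; μ^(4)=-2

((1, 0, 0, 0); (0, 0, 0, 3); (2, 2, 2, 0); (0, 1, 1, 0))


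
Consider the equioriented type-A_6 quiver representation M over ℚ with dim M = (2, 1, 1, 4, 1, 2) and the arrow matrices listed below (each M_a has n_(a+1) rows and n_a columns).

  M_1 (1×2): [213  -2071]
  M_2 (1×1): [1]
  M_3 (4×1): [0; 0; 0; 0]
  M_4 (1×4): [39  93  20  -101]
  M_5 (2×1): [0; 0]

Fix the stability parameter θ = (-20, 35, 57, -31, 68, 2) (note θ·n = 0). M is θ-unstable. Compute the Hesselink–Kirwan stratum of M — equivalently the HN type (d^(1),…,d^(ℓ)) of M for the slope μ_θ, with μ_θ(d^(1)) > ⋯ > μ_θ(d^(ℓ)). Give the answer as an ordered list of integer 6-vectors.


Interval decomposition of M: I[1,1], I[1,3], I[4,4]^3, I[4,5], I[6,6]^2.
HN type (ℓ=6): μ^(1)=68; μ^(2)=57; μ^(3)=35; μ^(4)=2; μ^(5)=-20; μ^(6)=-31

((0, 0, 0, 0, 1, 0); (0, 0, 1, 0, 0, 0); (0, 1, 0, 0, 0, 0); (0, 0, 0, 0, 0, 2); (2, 0, 0, 0, 0, 0); (0, 0, 0, 4, 0, 0))


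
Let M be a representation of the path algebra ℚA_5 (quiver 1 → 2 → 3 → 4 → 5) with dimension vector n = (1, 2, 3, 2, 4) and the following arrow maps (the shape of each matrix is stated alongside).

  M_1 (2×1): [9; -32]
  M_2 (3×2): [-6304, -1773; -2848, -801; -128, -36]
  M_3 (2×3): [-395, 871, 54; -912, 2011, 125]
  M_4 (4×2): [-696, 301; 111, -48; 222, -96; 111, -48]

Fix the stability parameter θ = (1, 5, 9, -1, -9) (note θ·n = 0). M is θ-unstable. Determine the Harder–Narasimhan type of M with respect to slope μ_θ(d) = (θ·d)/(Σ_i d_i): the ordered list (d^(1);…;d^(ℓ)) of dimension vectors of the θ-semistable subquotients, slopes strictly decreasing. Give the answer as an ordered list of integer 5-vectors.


Via rank(M_{q-1}∘⋯∘M_p): M ≅ I[1,2], I[2,5], I[3,3], I[3,5], I[5,5]^2.
μ_θ-semistable layers: μ^(1)=9; μ^(2)=5; μ^(3)=1; μ^(4)=-1/3; μ^(5)=-9

((0, 0, 1, 0, 0); (0, 1, 0, 0, 0); (1, 1, 1, 1, 1); (0, 0, 1, 1, 1); (0, 0, 0, 0, 2))


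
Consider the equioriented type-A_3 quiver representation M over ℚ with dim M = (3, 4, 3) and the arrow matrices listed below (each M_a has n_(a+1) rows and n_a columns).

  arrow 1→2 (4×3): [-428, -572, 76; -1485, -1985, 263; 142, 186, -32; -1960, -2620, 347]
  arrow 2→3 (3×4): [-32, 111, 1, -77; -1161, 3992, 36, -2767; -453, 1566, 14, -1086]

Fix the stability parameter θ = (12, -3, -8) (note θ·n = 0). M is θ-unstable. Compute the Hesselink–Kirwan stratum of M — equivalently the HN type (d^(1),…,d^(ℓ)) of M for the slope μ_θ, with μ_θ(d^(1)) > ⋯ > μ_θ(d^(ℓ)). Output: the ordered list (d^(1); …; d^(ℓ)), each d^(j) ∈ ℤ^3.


Via rank(M_{q-1}∘⋯∘M_p): M ≅ I[1,2], I[1,3]^2, I[2,3].
μ_θ-semistable layers: μ^(1)=9/2; μ^(2)=1/3; μ^(3)=-11/2

((1, 1, 0); (2, 2, 2); (0, 1, 1))


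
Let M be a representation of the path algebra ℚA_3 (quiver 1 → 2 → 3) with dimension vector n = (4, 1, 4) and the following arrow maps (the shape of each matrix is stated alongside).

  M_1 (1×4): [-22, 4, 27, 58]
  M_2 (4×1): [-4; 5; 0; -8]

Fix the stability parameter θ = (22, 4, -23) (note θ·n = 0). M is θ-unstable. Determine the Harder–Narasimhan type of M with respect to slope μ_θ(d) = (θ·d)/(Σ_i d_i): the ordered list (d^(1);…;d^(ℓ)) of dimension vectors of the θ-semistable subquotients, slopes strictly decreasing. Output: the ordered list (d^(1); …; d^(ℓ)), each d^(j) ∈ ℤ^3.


Via rank(M_{q-1}∘⋯∘M_p): M ≅ I[1,1]^3, I[1,3], I[3,3]^3.
μ_θ-semistable layers: μ^(1)=22; μ^(2)=1; μ^(3)=-23

((3, 0, 0); (1, 1, 1); (0, 0, 3))


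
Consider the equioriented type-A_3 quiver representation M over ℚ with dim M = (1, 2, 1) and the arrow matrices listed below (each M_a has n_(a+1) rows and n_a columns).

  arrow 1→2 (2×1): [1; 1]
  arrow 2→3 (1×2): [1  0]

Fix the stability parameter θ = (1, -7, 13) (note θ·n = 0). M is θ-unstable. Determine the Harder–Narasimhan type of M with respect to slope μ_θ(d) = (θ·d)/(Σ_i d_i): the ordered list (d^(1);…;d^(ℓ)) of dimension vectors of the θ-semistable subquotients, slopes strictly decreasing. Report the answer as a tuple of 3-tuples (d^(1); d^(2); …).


Via rank(M_{q-1}∘⋯∘M_p): M ≅ I[1,3], I[2,2].
μ_θ-semistable layers: μ^(1)=13; μ^(2)=-3; μ^(3)=-7

((0, 0, 1); (1, 1, 0); (0, 1, 0))


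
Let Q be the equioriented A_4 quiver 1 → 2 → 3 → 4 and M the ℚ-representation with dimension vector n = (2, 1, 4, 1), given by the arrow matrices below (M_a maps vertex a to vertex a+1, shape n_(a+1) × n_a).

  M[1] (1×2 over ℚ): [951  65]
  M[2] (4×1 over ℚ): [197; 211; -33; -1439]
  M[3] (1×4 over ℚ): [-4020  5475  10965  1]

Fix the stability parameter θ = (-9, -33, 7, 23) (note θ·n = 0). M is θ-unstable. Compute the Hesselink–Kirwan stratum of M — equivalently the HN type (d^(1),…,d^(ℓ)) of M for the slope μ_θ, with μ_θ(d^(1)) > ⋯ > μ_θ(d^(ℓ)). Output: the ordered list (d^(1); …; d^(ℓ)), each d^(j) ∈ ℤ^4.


Via rank(M_{q-1}∘⋯∘M_p): M ≅ I[1,1], I[1,4], I[3,3]^3.
μ_θ-semistable layers: μ^(1)=23; μ^(2)=7; μ^(3)=-9; μ^(4)=-21

((0, 0, 0, 1); (0, 0, 4, 0); (1, 0, 0, 0); (1, 1, 0, 0))


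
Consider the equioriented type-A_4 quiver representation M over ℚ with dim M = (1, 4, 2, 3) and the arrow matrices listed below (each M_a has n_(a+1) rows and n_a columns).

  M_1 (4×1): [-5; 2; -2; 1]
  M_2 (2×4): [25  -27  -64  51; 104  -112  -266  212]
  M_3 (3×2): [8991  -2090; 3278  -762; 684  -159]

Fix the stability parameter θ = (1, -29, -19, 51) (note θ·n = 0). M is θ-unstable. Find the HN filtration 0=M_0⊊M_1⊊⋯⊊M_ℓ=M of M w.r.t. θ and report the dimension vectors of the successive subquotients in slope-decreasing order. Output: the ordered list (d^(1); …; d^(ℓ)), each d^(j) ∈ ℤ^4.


Barcode: M ≅ I[1,2], I[2,2], I[2,4]^2, I[4,4]. HN layers by μ_θ (4 steps, strictly decreasing):
  μ^(1)=51; μ^(2)=-14; μ^(3)=-19; μ^(4)=-29

((0, 0, 0, 3); (1, 1, 0, 0); (0, 0, 2, 0); (0, 3, 0, 0))


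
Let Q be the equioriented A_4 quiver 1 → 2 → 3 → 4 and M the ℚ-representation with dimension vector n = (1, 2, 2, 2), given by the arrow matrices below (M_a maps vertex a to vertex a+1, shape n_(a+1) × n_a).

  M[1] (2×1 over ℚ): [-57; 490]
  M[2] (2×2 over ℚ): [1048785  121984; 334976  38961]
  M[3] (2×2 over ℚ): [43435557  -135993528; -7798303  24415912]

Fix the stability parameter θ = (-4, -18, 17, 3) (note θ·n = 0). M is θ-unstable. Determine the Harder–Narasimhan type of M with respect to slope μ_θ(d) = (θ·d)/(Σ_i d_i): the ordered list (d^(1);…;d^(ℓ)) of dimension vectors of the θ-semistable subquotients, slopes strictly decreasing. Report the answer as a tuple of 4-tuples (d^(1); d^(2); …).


Via rank(M_{q-1}∘⋯∘M_p): M ≅ I[1,4], I[2,3], I[4,4].
μ_θ-semistable layers: μ^(1)=17; μ^(2)=10; μ^(3)=3; μ^(4)=-11; μ^(5)=-18

((0, 0, 1, 0); (0, 0, 1, 1); (0, 0, 0, 1); (1, 1, 0, 0); (0, 1, 0, 0))
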